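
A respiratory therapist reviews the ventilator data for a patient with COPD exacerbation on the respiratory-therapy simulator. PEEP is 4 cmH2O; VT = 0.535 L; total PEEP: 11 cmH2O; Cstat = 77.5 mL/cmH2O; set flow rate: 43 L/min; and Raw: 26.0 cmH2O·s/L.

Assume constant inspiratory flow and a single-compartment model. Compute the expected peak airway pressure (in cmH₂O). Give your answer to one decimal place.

36.5

Flow: 43 L/min ÷ 60 = 0.7167 L/s.
Total PEEP = 11 cmH2O (set 4 + intrinsic 7); this is the baseline alveolar pressure.
Equation of motion (constant flow): PIP = Vt/C + R·V̇ + PEEP.
PIP = 535/77.5 + 26.0×0.7167 + 11 = 6.903 + 18.634 + 11 = 36.537 cmH2O.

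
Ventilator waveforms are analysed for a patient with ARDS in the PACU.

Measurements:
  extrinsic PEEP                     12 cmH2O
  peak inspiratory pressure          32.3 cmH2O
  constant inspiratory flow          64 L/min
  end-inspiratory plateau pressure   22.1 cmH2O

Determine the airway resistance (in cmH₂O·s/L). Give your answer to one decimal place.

Flow: 64 L/min ÷ 60 = 1.0667 L/s.
Raw = (PIP − Pplat) / flow = (32.3 − 22.1) / 1.0667 = 10.2 / 1.0667 = 9.562 cmH2O·s/L.

9.6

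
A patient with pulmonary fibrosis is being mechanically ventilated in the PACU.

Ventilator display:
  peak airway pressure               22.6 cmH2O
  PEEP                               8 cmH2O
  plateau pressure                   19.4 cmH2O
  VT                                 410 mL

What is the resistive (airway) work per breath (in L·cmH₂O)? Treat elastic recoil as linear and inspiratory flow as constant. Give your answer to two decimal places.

With constant inspiratory flow the resistive pressure is constant at PIP − Pplat = 22.6 − 19.4 = 3.2 cmH2O, so resistive work = 3.2 × 0.410 = 1.312 L·cmH2O.

1.31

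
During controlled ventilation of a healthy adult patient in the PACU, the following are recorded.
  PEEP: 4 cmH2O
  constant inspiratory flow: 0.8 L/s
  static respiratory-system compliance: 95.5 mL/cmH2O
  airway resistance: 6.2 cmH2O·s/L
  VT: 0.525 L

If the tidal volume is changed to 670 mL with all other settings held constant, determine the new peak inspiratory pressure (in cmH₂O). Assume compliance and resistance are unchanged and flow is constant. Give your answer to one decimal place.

PIP = Vt/C + R·V̇ + PEEP (constant-flow equation of motion).
Only the elastic term changes: ΔPIP = ΔVt / C = (670 − 525) / 95.5 = 1.518 cmH2O.
Original PIP = 525/95.5 + 6.2×0.8 + 4 = 14.457 cmH2O; new PIP = 14.457 + (1.518) = 15.975 cmH2O.

16.0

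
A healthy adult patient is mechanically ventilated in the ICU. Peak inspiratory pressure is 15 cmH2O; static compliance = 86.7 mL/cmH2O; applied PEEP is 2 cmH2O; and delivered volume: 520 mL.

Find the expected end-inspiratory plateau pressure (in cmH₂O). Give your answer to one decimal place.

8.0

Pplat = PEEP + Vt / Cstat = 2 + 520 / 86.7 = 2 + 5.998 = 7.998 cmH2O.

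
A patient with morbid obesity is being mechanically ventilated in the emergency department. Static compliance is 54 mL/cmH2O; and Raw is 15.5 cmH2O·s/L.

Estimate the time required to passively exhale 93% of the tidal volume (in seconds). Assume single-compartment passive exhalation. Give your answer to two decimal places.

2.23

τ = R × C = 15.5 × 54 mL/cmH2O = 15.5 × 0.054 L/cmH2O = 0.837 s.
Exhaled fraction f = 1 − e^(−t/τ) → t = −τ·ln(1 − f) = −0.837·ln(0.07) = 2.226 s.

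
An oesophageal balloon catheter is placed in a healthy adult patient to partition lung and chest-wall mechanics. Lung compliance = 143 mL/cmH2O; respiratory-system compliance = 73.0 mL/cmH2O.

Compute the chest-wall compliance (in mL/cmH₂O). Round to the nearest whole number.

1/Ccw = 1/Crs − 1/CL.
1/Ccw = 1/73.0 − 1/143 = 0.006706.
Ccw = 149.12 mL/cmH2O.

149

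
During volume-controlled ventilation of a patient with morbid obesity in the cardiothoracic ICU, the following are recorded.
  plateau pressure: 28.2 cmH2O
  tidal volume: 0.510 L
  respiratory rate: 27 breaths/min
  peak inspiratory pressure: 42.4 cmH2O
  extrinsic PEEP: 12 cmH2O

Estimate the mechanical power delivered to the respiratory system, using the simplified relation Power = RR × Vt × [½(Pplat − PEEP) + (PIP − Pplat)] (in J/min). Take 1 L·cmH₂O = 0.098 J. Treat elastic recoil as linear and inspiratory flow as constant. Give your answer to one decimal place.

30.1

Per-breath work = Vt × [½(Pplat−PEEP) + (PIP−Pplat)] = 0.510 × [0.5×16.2 + 14.2] = 0.510 × 22.3 = 11.373 L·cmH2O.
Power = 27 × 11.373 = 307.07 L·cmH2O/min.
× 0.098 J/(L·cmH2O) → 30.093 J/min.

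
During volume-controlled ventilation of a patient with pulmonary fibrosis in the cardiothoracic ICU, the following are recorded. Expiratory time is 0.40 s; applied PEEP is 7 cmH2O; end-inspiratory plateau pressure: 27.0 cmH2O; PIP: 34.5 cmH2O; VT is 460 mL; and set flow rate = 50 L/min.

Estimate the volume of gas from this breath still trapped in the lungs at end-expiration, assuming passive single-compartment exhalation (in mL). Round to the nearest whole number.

67

Flow: 50 L/min ÷ 60 = 0.8333 L/s.
R = (PIP − Pplat)/V̇ = (34.5 − 27.0) / 0.8333 = 7.5/0.8333 = 9.0 cmH2O·s/L.
C = Vt/(Pplat − PEEP) = 460.0 / (27.0 − 7) = 460.0/20.0 = 23.0 mL/cmH2O.
τ = R × C = 9.0 × 0.023 L/cmH2O = 0.207 s.
Fraction remaining = e^(−Te/τ) = e^(−0.40/0.207) = 0.1448.
Trapped volume = 460.0 × 0.1448 = 66.608 mL.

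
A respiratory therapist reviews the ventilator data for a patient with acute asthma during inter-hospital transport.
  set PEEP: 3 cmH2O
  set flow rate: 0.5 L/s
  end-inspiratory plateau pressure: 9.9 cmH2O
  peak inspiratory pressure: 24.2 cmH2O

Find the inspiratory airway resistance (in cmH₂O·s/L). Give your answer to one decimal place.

28.6

Raw = (PIP − Pplat) / flow = (24.2 − 9.9) / 0.5 = 14.3 / 0.5 = 28.6 cmH2O·s/L.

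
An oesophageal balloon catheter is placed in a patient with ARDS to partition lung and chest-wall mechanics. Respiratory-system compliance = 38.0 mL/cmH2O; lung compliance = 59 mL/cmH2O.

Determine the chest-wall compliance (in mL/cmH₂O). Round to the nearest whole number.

107

1/Ccw = 1/Crs − 1/CL.
1/Ccw = 1/38.0 − 1/59 = 0.009367.
Ccw = 106.76 mL/cmH2O.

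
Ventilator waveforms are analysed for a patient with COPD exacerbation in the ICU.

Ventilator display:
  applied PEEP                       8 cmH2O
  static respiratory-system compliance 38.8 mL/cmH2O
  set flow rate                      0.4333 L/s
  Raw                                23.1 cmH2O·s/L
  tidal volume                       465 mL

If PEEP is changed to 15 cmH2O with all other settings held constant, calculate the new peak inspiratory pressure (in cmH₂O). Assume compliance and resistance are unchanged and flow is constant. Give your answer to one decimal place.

37.0

PIP = Vt/C + R·V̇ + PEEP (constant-flow equation of motion).
Only the baseline term changes: ΔPIP = ΔPEEP = 15 − 8 = 7.0 cmH2O.
Original PIP = 465/38.8 + 23.1×0.4333 + 8 = 29.994 cmH2O; new PIP = 29.994 + (7.0) = 36.994 cmH2O.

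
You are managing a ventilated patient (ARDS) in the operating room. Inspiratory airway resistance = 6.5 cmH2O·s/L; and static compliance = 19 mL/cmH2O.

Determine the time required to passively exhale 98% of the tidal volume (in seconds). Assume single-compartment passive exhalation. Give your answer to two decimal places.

0.48

τ = R × C = 6.5 × 19 mL/cmH2O = 6.5 × 0.019 L/cmH2O = 0.1235 s.
Exhaled fraction f = 1 − e^(−t/τ) → t = −τ·ln(1 − f) = −0.1235·ln(0.02) = 0.4831 s.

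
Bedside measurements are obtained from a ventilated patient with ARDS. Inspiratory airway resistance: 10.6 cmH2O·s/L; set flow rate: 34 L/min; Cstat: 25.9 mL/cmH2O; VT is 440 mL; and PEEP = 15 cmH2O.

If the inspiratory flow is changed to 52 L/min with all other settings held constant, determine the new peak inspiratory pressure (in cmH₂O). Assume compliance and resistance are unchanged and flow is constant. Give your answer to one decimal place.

41.2

Flow: 34 L/min ÷ 60 = 0.5667 L/s.
New flow: 52 L/min ÷ 60 = 0.8667 L/s.
PIP = Vt/C + R·V̇ + PEEP (constant-flow equation of motion).
Only the resistive term changes: ΔPIP = R × ΔV̇ = 10.6 × (0.8667 − 0.5667) = 10.6 × 0.3 = 3.18 cmH2O.
Original PIP = 440/25.9 + 10.6×0.5667 + 15 = 37.995 cmH2O; new PIP = 37.995 + (3.18) = 41.175 cmH2O.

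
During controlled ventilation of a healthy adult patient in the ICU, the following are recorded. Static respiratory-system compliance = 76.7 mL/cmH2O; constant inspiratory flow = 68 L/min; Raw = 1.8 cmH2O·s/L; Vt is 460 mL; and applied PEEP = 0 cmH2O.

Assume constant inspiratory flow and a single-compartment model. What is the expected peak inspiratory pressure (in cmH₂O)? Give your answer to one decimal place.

Flow: 68 L/min ÷ 60 = 1.1333 L/s.
Equation of motion (constant flow): PIP = Vt/C + R·V̇ + PEEP.
PIP = 460/76.7 + 1.8×1.1333 + 0 = 5.997 + 2.04 + 0 = 8.037 cmH2O.

8.0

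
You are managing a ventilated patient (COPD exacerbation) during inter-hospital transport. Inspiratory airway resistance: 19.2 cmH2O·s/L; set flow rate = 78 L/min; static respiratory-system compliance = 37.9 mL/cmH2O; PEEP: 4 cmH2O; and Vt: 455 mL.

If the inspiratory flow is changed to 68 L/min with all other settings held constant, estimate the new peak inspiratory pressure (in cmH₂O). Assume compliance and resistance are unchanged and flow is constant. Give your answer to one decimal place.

Flow: 78 L/min ÷ 60 = 1.3 L/s.
New flow: 68 L/min ÷ 60 = 1.1333 L/s.
PIP = Vt/C + R·V̇ + PEEP (constant-flow equation of motion).
Only the resistive term changes: ΔPIP = R × ΔV̇ = 19.2 × (1.1333 − 1.3) = 19.2 × -0.1667 = -3.201 cmH2O.
Original PIP = 455/37.9 + 19.2×1.3 + 4 = 40.965 cmH2O; new PIP = 40.965 + (-3.201) = 37.764 cmH2O.

37.8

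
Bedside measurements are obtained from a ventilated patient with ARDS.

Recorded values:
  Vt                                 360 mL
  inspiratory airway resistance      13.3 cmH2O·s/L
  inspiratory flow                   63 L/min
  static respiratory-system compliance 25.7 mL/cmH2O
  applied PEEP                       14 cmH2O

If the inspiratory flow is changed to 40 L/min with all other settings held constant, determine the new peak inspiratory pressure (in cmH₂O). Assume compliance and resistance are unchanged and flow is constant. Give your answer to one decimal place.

36.9

Flow: 63 L/min ÷ 60 = 1.05 L/s.
New flow: 40 L/min ÷ 60 = 0.6667 L/s.
PIP = Vt/C + R·V̇ + PEEP (constant-flow equation of motion).
Only the resistive term changes: ΔPIP = R × ΔV̇ = 13.3 × (0.6667 − 1.05) = 13.3 × -0.3833 = -5.098 cmH2O.
Original PIP = 360/25.7 + 13.3×1.05 + 14 = 41.973 cmH2O; new PIP = 41.973 + (-5.098) = 36.875 cmH2O.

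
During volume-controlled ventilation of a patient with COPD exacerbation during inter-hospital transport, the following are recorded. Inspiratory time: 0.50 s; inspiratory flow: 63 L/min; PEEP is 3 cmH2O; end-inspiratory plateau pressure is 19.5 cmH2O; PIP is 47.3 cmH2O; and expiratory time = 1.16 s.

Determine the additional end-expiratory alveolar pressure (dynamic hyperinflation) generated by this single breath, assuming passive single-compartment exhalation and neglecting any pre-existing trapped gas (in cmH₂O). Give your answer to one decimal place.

Flow: 63 L/min ÷ 60 = 1.05 L/s.
Vt = flow × Ti = 1.05 L/s × 0.50 s × 1000 mL/L = 525.0 mL.
R = (PIP − Pplat)/V̇ = (47.3 − 19.5) / 1.05 = 27.8/1.05 = 26.476 cmH2O·s/L.
C = Vt/(Pplat − PEEP) = 525.0 / (19.5 − 3) = 525.0/16.5 = 31.818 mL/cmH2O.
τ = R × C = 26.476 × 0.03182 L/cmH2O = 0.8425 s.
Fraction remaining = e^(−Te/τ) = e^(−1.16/0.8425) = 0.2524; trapped volume = 525.0 × 0.2524 = 132.51 mL.
Additional alveolar pressure from trapping ≈ V_trapped / C = 132.51 / 31.818 = 4.165 cmH2O.

4.2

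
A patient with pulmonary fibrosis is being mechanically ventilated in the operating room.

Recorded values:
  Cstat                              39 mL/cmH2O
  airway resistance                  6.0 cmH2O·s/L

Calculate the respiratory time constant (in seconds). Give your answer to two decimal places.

τ = R × C = 6.0 × 39 mL/cmH2O = 6.0 × 0.039 L/cmH2O = 0.234 s.

0.23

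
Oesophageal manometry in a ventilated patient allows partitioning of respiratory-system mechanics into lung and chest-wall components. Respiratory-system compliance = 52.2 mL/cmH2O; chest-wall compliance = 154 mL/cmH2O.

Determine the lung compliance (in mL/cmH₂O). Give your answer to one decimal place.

79.0

1/CL = 1/Crs − 1/Ccw.
1/CL = 1/52.2 − 1/154 = 0.01266.
CL = 78.989 mL/cmH2O.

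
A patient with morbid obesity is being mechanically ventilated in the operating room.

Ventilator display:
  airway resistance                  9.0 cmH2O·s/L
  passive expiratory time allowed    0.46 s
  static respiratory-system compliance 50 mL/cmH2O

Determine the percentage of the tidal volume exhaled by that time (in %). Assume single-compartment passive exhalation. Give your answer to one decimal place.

τ = R × C = 9.0 × 50 mL/cmH2O = 9.0 × 0.050 L/cmH2O = 0.45 s.
Passive exhalation: V(t)/V₀ = e^(−t/τ) = e^(−0.46/0.45) = 0.3598.
Fraction exhaled = 1 − 0.3598 = 0.6402 → 64.02%.

64.0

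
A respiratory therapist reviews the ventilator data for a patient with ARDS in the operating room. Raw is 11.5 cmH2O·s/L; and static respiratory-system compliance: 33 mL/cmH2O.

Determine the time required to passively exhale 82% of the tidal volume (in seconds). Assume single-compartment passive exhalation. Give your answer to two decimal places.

0.65

τ = R × C = 11.5 × 33 mL/cmH2O = 11.5 × 0.033 L/cmH2O = 0.3795 s.
Exhaled fraction f = 1 − e^(−t/τ) → t = −τ·ln(1 − f) = −0.3795·ln(0.18) = 0.6508 s.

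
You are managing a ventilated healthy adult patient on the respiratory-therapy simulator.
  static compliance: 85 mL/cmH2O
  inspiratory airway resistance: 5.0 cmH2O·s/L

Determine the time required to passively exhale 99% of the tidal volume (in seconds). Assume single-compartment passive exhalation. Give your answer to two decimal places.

1.96

τ = R × C = 5.0 × 85 mL/cmH2O = 5.0 × 0.085 L/cmH2O = 0.425 s.
Exhaled fraction f = 1 − e^(−t/τ) → t = −τ·ln(1 − f) = −0.425·ln(0.01) = 1.957 s.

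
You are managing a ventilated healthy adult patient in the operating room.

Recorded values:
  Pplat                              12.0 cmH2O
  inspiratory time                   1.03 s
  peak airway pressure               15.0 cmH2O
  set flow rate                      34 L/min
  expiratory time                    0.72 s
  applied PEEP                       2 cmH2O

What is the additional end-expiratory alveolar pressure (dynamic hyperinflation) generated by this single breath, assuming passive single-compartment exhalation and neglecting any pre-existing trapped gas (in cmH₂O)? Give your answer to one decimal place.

1.0

Flow: 34 L/min ÷ 60 = 0.5667 L/s.
Vt = flow × Ti = 0.5667 L/s × 1.03 s × 1000 mL/L = 583.7 mL.
R = (PIP − Pplat)/V̇ = (15.0 − 12.0) / 0.5667 = 3.0/0.5667 = 5.294 cmH2O·s/L.
C = Vt/(Pplat − PEEP) = 583.7 / (12.0 − 2) = 583.7/10.0 = 58.37 mL/cmH2O.
τ = R × C = 5.294 × 0.05837 L/cmH2O = 0.309 s.
Fraction remaining = e^(−Te/τ) = e^(−0.72/0.309) = 0.09729; trapped volume = 583.7 × 0.09729 = 56.788 mL.
Additional alveolar pressure from trapping ≈ V_trapped / C = 56.788 / 58.37 = 0.9729 cmH2O.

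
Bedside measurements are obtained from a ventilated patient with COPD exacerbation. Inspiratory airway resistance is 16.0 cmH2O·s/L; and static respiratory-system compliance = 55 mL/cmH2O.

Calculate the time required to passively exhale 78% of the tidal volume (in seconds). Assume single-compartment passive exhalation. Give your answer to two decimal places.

τ = R × C = 16.0 × 55 mL/cmH2O = 16.0 × 0.055 L/cmH2O = 0.88 s.
Exhaled fraction f = 1 − e^(−t/τ) → t = −τ·ln(1 − f) = −0.88·ln(0.22) = 1.332 s.

1.33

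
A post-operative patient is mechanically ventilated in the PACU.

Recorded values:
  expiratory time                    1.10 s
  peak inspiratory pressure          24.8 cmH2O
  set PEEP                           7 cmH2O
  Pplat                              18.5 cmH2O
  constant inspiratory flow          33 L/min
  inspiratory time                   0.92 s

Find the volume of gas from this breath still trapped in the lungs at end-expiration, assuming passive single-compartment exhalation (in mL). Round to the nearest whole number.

Flow: 33 L/min ÷ 60 = 0.55 L/s.
Vt = flow × Ti = 0.55 L/s × 0.92 s × 1000 mL/L = 506.0 mL.
R = (PIP − Pplat)/V̇ = (24.8 − 18.5) / 0.55 = 6.3/0.55 = 11.455 cmH2O·s/L.
C = Vt/(Pplat − PEEP) = 506.0 / (18.5 − 7) = 506.0/11.5 = 44.0 mL/cmH2O.
τ = R × C = 11.455 × 0.044 L/cmH2O = 0.504 s.
Fraction remaining = e^(−Te/τ) = e^(−1.10/0.504) = 0.1128.
Trapped volume = 506.0 × 0.1128 = 57.077 mL.

57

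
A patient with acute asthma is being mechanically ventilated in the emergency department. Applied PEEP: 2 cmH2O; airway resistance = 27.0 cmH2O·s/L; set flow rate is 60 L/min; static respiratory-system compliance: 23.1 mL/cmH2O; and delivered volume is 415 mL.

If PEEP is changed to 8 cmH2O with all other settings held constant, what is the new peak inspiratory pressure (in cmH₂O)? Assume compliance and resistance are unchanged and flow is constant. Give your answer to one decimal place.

53.0

Flow: 60 L/min ÷ 60 = 1 L/s.
PIP = Vt/C + R·V̇ + PEEP (constant-flow equation of motion).
Only the baseline term changes: ΔPIP = ΔPEEP = 8 − 2 = 6.0 cmH2O.
Original PIP = 415/23.1 + 27.0×1 + 2 = 46.965 cmH2O; new PIP = 46.965 + (6.0) = 52.965 cmH2O.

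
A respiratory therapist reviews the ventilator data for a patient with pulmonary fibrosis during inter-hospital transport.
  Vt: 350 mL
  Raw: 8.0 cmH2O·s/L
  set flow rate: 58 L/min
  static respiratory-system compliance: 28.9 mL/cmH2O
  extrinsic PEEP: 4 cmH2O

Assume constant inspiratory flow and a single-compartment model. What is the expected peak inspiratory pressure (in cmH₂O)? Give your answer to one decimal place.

23.8

Flow: 58 L/min ÷ 60 = 0.9667 L/s.
Equation of motion (constant flow): PIP = Vt/C + R·V̇ + PEEP.
PIP = 350/28.9 + 8.0×0.9667 + 4 = 12.111 + 7.734 + 4 = 23.845 cmH2O.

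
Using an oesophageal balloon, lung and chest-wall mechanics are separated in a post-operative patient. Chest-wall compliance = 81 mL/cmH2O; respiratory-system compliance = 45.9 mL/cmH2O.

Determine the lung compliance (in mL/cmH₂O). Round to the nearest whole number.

106

1/CL = 1/Crs − 1/Ccw.
1/CL = 1/45.9 − 1/81 = 0.009441.
CL = 105.92 mL/cmH2O.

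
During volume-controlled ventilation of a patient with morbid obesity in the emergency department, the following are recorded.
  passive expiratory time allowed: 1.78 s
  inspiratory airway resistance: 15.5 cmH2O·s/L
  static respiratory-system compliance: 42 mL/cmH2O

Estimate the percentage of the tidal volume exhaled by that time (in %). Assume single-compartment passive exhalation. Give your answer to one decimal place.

93.5

τ = R × C = 15.5 × 42 mL/cmH2O = 15.5 × 0.042 L/cmH2O = 0.651 s.
Passive exhalation: V(t)/V₀ = e^(−t/τ) = e^(−1.78/0.651) = 0.06494.
Fraction exhaled = 1 − 0.06494 = 0.9351 → 93.51%.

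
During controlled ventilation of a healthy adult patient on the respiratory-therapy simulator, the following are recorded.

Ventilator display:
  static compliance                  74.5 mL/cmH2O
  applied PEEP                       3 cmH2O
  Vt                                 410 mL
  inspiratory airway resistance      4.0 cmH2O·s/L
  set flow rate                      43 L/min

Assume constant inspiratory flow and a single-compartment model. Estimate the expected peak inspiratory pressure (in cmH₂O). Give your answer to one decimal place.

11.4

Flow: 43 L/min ÷ 60 = 0.7167 L/s.
Equation of motion (constant flow): PIP = Vt/C + R·V̇ + PEEP.
PIP = 410/74.5 + 4.0×0.7167 + 3 = 5.503 + 2.867 + 3 = 11.37 cmH2O.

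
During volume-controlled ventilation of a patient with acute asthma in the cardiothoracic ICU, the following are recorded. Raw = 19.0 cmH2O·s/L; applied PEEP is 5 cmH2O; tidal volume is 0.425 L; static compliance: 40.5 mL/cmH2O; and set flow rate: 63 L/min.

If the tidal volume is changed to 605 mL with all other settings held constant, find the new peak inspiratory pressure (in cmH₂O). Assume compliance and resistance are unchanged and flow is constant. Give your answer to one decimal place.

Flow: 63 L/min ÷ 60 = 1.05 L/s.
PIP = Vt/C + R·V̇ + PEEP (constant-flow equation of motion).
Only the elastic term changes: ΔPIP = ΔVt / C = (605 − 425) / 40.5 = 4.444 cmH2O.
Original PIP = 425/40.5 + 19.0×1.05 + 5 = 35.444 cmH2O; new PIP = 35.444 + (4.444) = 39.888 cmH2O.

39.9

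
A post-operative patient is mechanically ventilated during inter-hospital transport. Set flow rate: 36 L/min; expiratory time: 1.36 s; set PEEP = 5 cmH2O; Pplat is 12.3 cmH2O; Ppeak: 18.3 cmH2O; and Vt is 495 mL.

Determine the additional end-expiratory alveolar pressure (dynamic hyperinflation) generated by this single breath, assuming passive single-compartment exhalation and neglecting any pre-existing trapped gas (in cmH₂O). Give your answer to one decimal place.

1.0

Flow: 36 L/min ÷ 60 = 0.6 L/s.
R = (PIP − Pplat)/V̇ = (18.3 − 12.3) / 0.6 = 6.0/0.6 = 10.0 cmH2O·s/L.
C = Vt/(Pplat − PEEP) = 495.0 / (12.3 − 5) = 495.0/7.3 = 67.808 mL/cmH2O.
τ = R × C = 10.0 × 0.06781 L/cmH2O = 0.6781 s.
Fraction remaining = e^(−Te/τ) = e^(−1.36/0.6781) = 0.1346; trapped volume = 495.0 × 0.1346 = 66.627 mL.
Additional alveolar pressure from trapping ≈ V_trapped / C = 66.627 / 67.808 = 0.9826 cmH2O.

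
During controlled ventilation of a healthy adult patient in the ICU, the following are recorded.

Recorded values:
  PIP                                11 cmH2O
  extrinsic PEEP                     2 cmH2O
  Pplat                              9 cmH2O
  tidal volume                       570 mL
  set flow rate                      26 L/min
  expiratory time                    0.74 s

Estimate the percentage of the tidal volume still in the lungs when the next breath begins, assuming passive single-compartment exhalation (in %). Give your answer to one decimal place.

Flow: 26 L/min ÷ 60 = 0.4333 L/s.
R = (PIP − Pplat)/V̇ = (11 − 9) / 0.4333 = 2.0/0.4333 = 4.616 cmH2O·s/L.
C = Vt/(Pplat − PEEP) = 570.0 / (9 − 2) = 570.0/7.0 = 81.429 mL/cmH2O.
τ = R × C = 4.616 × 0.08143 L/cmH2O = 0.3759 s.
Fraction remaining at end-expiration = e^(−Te/τ) = e^(−0.74/0.3759) = 0.1397 → 13.97%.

14.0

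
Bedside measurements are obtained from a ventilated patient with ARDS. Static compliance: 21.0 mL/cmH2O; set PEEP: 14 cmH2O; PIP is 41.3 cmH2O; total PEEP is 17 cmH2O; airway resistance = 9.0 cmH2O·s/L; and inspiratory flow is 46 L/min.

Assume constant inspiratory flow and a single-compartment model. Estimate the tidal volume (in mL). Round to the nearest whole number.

365

Flow: 46 L/min ÷ 60 = 0.7667 L/s.
Total PEEP = 17 cmH2O (set 14 + intrinsic 3); this is the baseline alveolar pressure.
Equation of motion (constant flow): PIP = Vt/C + R·V̇ + PEEP.
Vt/C = PIP − R·V̇ − PEEP = 41.3 − 6.9 − 17 = 17.4 cmH2O.
Vt = C × 17.4 = 21.0 × 17.4 = 365.4 mL.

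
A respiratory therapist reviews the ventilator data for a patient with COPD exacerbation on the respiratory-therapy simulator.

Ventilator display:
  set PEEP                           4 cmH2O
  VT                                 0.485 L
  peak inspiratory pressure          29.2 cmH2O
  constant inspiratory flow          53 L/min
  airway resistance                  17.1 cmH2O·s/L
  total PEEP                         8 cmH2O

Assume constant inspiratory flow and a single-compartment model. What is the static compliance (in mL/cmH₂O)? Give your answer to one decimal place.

79.6

Flow: 53 L/min ÷ 60 = 0.8833 L/s.
Total PEEP = 8 cmH2O (set 4 + intrinsic 4); this is the baseline alveolar pressure.
Equation of motion (constant flow): PIP = Vt/C + R·V̇ + PEEP.
Vt/C = PIP − R·V̇ − PEEP = 29.2 − 17.1×0.8833 − 8 = 29.2 − 15.104 − 8 = 6.096 cmH2O.
C = Vt / 6.096 = 485 / 6.096 = 79.56 mL/cmH2O.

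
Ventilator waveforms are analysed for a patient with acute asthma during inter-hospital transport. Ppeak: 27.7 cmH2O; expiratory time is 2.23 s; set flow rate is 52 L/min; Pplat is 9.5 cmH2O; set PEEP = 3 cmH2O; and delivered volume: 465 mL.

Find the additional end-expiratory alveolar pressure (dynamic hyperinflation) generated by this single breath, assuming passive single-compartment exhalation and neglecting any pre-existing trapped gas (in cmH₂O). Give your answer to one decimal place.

Flow: 52 L/min ÷ 60 = 0.8667 L/s.
R = (PIP − Pplat)/V̇ = (27.7 − 9.5) / 0.8667 = 18.2/0.8667 = 20.999 cmH2O·s/L.
C = Vt/(Pplat − PEEP) = 465.0 / (9.5 − 3) = 465.0/6.5 = 71.538 mL/cmH2O.
τ = R × C = 20.999 × 0.07154 L/cmH2O = 1.502 s.
Fraction remaining = e^(−Te/τ) = e^(−2.23/1.502) = 0.2266; trapped volume = 465.0 × 0.2266 = 105.37 mL.
Additional alveolar pressure from trapping ≈ V_trapped / C = 105.37 / 71.538 = 1.473 cmH2O.

1.5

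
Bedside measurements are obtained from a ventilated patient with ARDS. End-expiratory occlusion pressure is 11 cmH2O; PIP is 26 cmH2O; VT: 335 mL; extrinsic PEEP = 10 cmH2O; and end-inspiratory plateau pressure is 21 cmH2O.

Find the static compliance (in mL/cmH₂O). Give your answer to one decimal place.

End-expiratory occlusion gives total PEEP = 11 cmH2O (intrinsic PEEP = 11 − 10 = 1). Use total PEEP for the elastic gradient.
Cstat = Vt / (Pplat − PEEPtotal) = 335 / (21 − 11) = 335 / 10.0 = 33.5 mL/cmH2O.

33.5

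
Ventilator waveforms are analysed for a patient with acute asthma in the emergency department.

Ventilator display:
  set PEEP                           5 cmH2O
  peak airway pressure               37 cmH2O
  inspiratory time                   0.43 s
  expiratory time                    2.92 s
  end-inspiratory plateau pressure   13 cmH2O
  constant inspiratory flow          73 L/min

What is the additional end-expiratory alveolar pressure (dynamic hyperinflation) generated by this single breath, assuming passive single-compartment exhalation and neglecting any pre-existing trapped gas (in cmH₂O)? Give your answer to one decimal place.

0.8

Flow: 73 L/min ÷ 60 = 1.2167 L/s.
Vt = flow × Ti = 1.2167 L/s × 0.43 s × 1000 mL/L = 523.18 mL.
R = (PIP − Pplat)/V̇ = (37 − 13) / 1.2167 = 24.0/1.2167 = 19.725 cmH2O·s/L.
C = Vt/(Pplat − PEEP) = 523.18 / (13 − 5) = 523.18/8.0 = 65.398 mL/cmH2O.
τ = R × C = 19.725 × 0.0654 L/cmH2O = 1.29 s.
Fraction remaining = e^(−Te/τ) = e^(−2.92/1.29) = 0.104; trapped volume = 523.18 × 0.104 = 54.411 mL.
Additional alveolar pressure from trapping ≈ V_trapped / C = 54.411 / 65.398 = 0.832 cmH2O.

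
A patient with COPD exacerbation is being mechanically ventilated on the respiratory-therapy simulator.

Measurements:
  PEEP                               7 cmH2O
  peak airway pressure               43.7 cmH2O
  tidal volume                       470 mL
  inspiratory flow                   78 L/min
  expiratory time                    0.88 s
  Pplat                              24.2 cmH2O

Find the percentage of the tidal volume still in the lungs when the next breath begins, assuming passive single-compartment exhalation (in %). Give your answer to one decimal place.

Flow: 78 L/min ÷ 60 = 1.3 L/s.
R = (PIP − Pplat)/V̇ = (43.7 − 24.2) / 1.3 = 19.5/1.3 = 15.0 cmH2O·s/L.
C = Vt/(Pplat − PEEP) = 470.0 / (24.2 − 7) = 470.0/17.2 = 27.326 mL/cmH2O.
τ = R × C = 15.0 × 0.02733 L/cmH2O = 0.41 s.
Fraction remaining at end-expiration = e^(−Te/τ) = e^(−0.88/0.41) = 0.1169 → 11.69%.

11.7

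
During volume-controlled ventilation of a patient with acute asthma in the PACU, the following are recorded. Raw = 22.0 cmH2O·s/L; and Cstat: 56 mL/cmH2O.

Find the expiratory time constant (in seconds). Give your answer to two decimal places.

1.23

τ = R × C = 22.0 × 56 mL/cmH2O = 22.0 × 0.056 L/cmH2O = 1.232 s.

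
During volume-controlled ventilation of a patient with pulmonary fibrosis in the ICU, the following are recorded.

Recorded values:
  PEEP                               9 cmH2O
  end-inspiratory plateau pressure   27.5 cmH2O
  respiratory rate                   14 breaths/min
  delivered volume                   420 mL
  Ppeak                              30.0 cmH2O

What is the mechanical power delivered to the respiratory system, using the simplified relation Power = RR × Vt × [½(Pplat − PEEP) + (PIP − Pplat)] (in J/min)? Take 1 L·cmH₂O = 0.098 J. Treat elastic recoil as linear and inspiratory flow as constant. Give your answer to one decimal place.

Per-breath work = Vt × [½(Pplat−PEEP) + (PIP−Pplat)] = 0.420 × [0.5×18.5 + 2.5] = 0.420 × 11.75 = 4.935 L·cmH2O.
Power = 14 × 4.935 = 69.09 L·cmH2O/min.
× 0.098 J/(L·cmH2O) → 6.771 J/min.

6.8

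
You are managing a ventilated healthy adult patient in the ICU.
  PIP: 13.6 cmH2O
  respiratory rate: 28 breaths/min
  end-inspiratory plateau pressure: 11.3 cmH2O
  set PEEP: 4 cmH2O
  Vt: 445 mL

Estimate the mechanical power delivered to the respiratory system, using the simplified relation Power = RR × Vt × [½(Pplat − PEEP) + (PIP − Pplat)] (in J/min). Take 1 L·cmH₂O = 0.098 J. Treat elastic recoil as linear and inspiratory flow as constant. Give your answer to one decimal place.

7.3

Per-breath work = Vt × [½(Pplat−PEEP) + (PIP−Pplat)] = 0.445 × [0.5×7.3 + 2.3] = 0.445 × 5.95 = 2.648 L·cmH2O.
Power = 28 × 2.648 = 74.144 L·cmH2O/min.
× 0.098 J/(L·cmH2O) → 7.266 J/min.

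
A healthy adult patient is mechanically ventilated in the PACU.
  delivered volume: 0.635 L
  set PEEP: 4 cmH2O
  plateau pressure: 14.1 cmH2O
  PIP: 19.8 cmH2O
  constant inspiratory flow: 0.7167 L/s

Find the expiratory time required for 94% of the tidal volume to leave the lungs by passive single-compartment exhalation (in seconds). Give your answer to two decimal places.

1.41

R = (PIP − Pplat)/V̇ = (19.8 − 14.1) / 0.7167 = 5.7/0.7167 = 7.953 cmH2O·s/L.
C = Vt/(Pplat − PEEP) = 635.0 / (14.1 − 4) = 635.0/10.1 = 62.871 mL/cmH2O.
τ = R × C = 7.953 × 0.06287 L/cmH2O = 0.5 s.
t = −τ·ln(1 − 0.94) = −0.5·ln(0.06) = 1.407 s.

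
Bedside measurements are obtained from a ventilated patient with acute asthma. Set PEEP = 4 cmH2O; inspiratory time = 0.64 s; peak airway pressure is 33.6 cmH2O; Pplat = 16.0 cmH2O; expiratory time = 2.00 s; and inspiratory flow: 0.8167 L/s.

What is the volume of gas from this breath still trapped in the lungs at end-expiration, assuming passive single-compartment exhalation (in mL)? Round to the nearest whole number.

Vt = flow × Ti = 0.8167 L/s × 0.64 s × 1000 mL/L = 522.69 mL.
R = (PIP − Pplat)/V̇ = (33.6 − 16.0) / 0.8167 = 17.6/0.8167 = 21.55 cmH2O·s/L.
C = Vt/(Pplat − PEEP) = 522.69 / (16.0 − 4) = 522.69/12.0 = 43.558 mL/cmH2O.
τ = R × C = 21.55 × 0.04356 L/cmH2O = 0.9387 s.
Fraction remaining = e^(−Te/τ) = e^(−2.00/0.9387) = 0.1188.
Trapped volume = 522.69 × 0.1188 = 62.096 mL.

62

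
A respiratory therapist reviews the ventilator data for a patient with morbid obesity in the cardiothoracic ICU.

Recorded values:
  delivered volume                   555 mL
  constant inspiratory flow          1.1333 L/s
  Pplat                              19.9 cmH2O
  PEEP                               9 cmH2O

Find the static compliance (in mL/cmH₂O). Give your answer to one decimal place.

Cstat = Vt / (Pplat − PEEP) = 555 / (19.9 − 9) = 555 / 10.9 = 50.917 mL/cmH2O.

50.9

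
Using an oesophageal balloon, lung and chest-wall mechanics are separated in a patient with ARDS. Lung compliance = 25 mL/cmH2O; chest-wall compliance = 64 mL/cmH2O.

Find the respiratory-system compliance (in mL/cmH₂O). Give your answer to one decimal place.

Lung and chest wall are elastances in series: 1/Crs = 1/CL + 1/Ccw.
1/Crs = 1/25 + 1/64 = 0.05563.
Crs = 17.976 mL/cmH2O.

18.0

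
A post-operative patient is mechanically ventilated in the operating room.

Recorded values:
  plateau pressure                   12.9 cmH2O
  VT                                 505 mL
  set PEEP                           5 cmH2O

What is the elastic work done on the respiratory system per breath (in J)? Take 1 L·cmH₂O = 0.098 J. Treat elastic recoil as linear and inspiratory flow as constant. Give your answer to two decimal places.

0.20

Elastic work ≈ ½ × (Pplat − PEEP) × Vt = 0.5 × (12.9 − 5) × 0.505 L = 0.5 × 7.9 × 0.505 = 1.995 L·cmH2O.
× 0.098 J/(L·cmH2O) → 0.1955 J.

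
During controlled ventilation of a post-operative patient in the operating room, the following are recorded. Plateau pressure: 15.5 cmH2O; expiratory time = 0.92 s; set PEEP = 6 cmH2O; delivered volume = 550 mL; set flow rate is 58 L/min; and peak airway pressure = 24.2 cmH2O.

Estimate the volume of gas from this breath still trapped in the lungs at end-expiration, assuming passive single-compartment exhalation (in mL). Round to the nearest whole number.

94

Flow: 58 L/min ÷ 60 = 0.9667 L/s.
R = (PIP − Pplat)/V̇ = (24.2 − 15.5) / 0.9667 = 8.7/0.9667 = 9.0 cmH2O·s/L.
C = Vt/(Pplat − PEEP) = 550.0 / (15.5 − 6) = 550.0/9.5 = 57.895 mL/cmH2O.
τ = R × C = 9.0 × 0.0579 L/cmH2O = 0.5211 s.
Fraction remaining = e^(−Te/τ) = e^(−0.92/0.5211) = 0.1711.
Trapped volume = 550.0 × 0.1711 = 94.105 mL.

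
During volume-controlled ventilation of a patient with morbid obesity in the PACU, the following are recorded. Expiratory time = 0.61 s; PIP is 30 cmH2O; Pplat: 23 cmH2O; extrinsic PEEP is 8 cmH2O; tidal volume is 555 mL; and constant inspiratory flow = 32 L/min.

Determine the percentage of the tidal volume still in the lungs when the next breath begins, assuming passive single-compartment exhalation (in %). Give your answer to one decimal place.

Flow: 32 L/min ÷ 60 = 0.5333 L/s.
R = (PIP − Pplat)/V̇ = (30 − 23) / 0.5333 = 7.0/0.5333 = 13.126 cmH2O·s/L.
C = Vt/(Pplat − PEEP) = 555.0 / (23 − 8) = 555.0/15.0 = 37.0 mL/cmH2O.
τ = R × C = 13.126 × 0.037 L/cmH2O = 0.4857 s.
Fraction remaining at end-expiration = e^(−Te/τ) = e^(−0.61/0.4857) = 0.2848 → 28.48%.

28.5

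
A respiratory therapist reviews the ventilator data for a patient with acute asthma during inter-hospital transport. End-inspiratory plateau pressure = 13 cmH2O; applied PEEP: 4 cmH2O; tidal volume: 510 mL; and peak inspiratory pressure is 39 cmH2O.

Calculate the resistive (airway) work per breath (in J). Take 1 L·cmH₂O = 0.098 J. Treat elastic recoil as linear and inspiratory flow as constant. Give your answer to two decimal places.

1.30

With constant inspiratory flow the resistive pressure is constant at PIP − Pplat = 39 − 13 = 26.0 cmH2O, so resistive work = 26.0 × 0.510 = 13.26 L·cmH2O.
× 0.098 J/(L·cmH2O) → 1.299 J.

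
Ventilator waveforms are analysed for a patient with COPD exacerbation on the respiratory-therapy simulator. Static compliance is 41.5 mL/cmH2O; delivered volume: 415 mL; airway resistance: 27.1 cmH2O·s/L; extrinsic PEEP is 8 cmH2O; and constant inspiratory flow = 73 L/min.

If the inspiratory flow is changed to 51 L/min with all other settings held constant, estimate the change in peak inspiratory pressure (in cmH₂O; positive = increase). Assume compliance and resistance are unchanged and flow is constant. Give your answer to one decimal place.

Flow: 73 L/min ÷ 60 = 1.2167 L/s.
New flow: 51 L/min ÷ 60 = 0.85 L/s.
PIP = Vt/C + R·V̇ + PEEP (constant-flow equation of motion).
Only the resistive term changes: ΔPIP = R × ΔV̇ = 27.1 × (0.85 − 1.2167) = 27.1 × -0.3667 = -9.938 cmH2O.

-9.9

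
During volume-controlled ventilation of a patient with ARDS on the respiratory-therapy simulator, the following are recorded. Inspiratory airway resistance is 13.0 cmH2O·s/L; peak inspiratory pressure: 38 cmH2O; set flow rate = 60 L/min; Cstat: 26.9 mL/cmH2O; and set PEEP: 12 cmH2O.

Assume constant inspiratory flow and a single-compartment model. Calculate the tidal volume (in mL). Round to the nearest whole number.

Flow: 60 L/min ÷ 60 = 1 L/s.
Equation of motion (constant flow): PIP = Vt/C + R·V̇ + PEEP.
Vt/C = PIP − R·V̇ − PEEP = 38 − 13.0 − 12 = 13.0 cmH2O.
Vt = C × 13.0 = 26.9 × 13.0 = 349.7 mL.

350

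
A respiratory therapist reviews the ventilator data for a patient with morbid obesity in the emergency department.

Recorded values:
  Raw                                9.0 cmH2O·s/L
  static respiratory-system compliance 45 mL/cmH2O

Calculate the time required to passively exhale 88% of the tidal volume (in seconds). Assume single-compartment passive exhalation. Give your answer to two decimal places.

0.86

τ = R × C = 9.0 × 45 mL/cmH2O = 9.0 × 0.045 L/cmH2O = 0.405 s.
Exhaled fraction f = 1 − e^(−t/τ) → t = −τ·ln(1 − f) = −0.405·ln(0.12) = 0.8587 s.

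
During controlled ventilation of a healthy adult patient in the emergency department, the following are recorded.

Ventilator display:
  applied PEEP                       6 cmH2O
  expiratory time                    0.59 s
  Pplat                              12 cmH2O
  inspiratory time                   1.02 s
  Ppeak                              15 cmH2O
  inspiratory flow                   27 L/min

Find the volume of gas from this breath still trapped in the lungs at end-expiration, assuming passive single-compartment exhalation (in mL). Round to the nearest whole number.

Flow: 27 L/min ÷ 60 = 0.45 L/s.
Vt = flow × Ti = 0.45 L/s × 1.02 s × 1000 mL/L = 459.0 mL.
R = (PIP − Pplat)/V̇ = (15 − 12) / 0.45 = 3.0/0.45 = 6.667 cmH2O·s/L.
C = Vt/(Pplat − PEEP) = 459.0 / (12 − 6) = 459.0/6.0 = 76.5 mL/cmH2O.
τ = R × C = 6.667 × 0.0765 L/cmH2O = 0.51 s.
Fraction remaining = e^(−Te/τ) = e^(−0.59/0.51) = 0.3145.
Trapped volume = 459.0 × 0.3145 = 144.36 mL.

144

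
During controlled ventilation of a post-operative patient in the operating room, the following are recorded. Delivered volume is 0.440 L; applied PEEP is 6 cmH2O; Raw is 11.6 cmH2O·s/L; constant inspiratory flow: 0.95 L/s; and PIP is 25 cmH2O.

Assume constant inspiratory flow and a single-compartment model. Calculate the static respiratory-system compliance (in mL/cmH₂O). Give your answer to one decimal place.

Equation of motion (constant flow): PIP = Vt/C + R·V̇ + PEEP.
Vt/C = PIP − R·V̇ − PEEP = 25 − 11.6×0.95 − 6 = 25 − 11.02 − 6 = 7.98 cmH2O.
C = Vt / 7.98 = 440 / 7.98 = 55.138 mL/cmH2O.

55.1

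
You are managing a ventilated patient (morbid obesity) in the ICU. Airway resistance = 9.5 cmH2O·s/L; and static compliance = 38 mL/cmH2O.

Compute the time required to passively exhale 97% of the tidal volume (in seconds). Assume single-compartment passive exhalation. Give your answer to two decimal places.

τ = R × C = 9.5 × 38 mL/cmH2O = 9.5 × 0.038 L/cmH2O = 0.361 s.
Exhaled fraction f = 1 − e^(−t/τ) → t = −τ·ln(1 − f) = −0.361·ln(0.03) = 1.266 s.

1.27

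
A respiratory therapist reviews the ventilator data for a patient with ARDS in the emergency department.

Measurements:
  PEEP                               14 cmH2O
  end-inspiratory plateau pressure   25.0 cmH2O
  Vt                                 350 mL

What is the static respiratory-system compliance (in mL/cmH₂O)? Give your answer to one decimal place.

31.8

Cstat = Vt / (Pplat − PEEP) = 350 / (25.0 − 14) = 350 / 11.0 = 31.818 mL/cmH2O.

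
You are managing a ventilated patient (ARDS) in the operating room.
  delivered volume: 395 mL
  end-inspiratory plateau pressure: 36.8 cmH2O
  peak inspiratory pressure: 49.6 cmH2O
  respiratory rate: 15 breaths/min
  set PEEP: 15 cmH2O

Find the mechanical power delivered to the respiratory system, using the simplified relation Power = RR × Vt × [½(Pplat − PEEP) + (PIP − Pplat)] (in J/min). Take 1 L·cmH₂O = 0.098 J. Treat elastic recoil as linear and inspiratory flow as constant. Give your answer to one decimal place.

13.8

Per-breath work = Vt × [½(Pplat−PEEP) + (PIP−Pplat)] = 0.395 × [0.5×21.8 + 12.8] = 0.395 × 23.7 = 9.362 L·cmH2O.
Power = 15 × 9.362 = 140.43 L·cmH2O/min.
× 0.098 J/(L·cmH2O) → 13.762 J/min.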